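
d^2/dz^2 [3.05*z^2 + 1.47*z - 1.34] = 6.10000000000000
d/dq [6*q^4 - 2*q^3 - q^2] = 2*q*(12*q^2 - 3*q - 1)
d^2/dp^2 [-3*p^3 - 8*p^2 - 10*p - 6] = -18*p - 16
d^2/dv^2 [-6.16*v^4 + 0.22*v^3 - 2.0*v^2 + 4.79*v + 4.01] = -73.92*v^2 + 1.32*v - 4.0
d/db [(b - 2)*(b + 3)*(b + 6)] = b*(3*b + 14)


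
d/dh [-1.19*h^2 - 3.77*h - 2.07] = -2.38*h - 3.77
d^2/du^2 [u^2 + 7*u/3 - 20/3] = 2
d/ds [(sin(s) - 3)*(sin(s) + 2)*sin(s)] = (3*sin(s)^2 - 2*sin(s) - 6)*cos(s)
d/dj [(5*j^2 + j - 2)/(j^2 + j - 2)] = 4*j*(j - 4)/(j^4 + 2*j^3 - 3*j^2 - 4*j + 4)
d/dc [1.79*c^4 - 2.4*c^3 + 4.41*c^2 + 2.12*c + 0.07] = 7.16*c^3 - 7.2*c^2 + 8.82*c + 2.12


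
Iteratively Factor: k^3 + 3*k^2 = (k)*(k^2 + 3*k) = k*(k + 3)*(k)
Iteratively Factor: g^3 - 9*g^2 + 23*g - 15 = (g - 5)*(g^2 - 4*g + 3) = (g - 5)*(g - 1)*(g - 3)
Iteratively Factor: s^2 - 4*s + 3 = (s - 3)*(s - 1)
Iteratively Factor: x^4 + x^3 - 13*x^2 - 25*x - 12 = (x + 1)*(x^3 - 13*x - 12) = (x - 4)*(x + 1)*(x^2 + 4*x + 3) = (x - 4)*(x + 1)*(x + 3)*(x + 1)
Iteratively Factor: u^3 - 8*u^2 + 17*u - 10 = (u - 2)*(u^2 - 6*u + 5) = (u - 5)*(u - 2)*(u - 1)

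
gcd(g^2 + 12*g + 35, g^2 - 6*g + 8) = 1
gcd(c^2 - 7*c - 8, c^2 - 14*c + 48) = c - 8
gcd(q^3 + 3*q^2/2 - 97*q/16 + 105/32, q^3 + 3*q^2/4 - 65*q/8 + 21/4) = q^2 + 11*q/4 - 21/8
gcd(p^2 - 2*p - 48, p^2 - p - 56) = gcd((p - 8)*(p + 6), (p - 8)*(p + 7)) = p - 8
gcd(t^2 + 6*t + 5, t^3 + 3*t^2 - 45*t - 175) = t + 5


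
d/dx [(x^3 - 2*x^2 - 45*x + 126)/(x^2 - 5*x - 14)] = (x^4 - 10*x^3 + 13*x^2 - 196*x + 1260)/(x^4 - 10*x^3 - 3*x^2 + 140*x + 196)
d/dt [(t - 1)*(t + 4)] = 2*t + 3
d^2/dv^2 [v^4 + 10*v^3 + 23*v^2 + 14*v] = 12*v^2 + 60*v + 46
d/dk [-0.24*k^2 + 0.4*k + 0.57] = 0.4 - 0.48*k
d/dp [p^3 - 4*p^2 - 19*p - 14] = 3*p^2 - 8*p - 19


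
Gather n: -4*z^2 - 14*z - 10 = -4*z^2 - 14*z - 10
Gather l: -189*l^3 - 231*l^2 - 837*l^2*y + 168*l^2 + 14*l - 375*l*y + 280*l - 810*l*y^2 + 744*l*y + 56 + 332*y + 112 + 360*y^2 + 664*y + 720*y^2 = -189*l^3 + l^2*(-837*y - 63) + l*(-810*y^2 + 369*y + 294) + 1080*y^2 + 996*y + 168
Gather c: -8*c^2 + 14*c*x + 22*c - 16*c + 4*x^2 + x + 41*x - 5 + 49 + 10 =-8*c^2 + c*(14*x + 6) + 4*x^2 + 42*x + 54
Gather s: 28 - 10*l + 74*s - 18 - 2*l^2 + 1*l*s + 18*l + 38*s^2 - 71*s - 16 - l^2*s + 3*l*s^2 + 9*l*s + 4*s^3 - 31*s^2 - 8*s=-2*l^2 + 8*l + 4*s^3 + s^2*(3*l + 7) + s*(-l^2 + 10*l - 5) - 6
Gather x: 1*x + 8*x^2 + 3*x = 8*x^2 + 4*x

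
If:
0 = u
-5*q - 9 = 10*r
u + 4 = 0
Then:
No Solution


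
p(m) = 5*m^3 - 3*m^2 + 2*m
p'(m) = 15*m^2 - 6*m + 2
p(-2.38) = -89.16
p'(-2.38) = 101.25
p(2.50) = 64.38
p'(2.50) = 80.75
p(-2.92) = -155.90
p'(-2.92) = 147.42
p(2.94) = 107.01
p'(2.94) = 114.01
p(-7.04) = -1907.33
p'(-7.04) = 787.66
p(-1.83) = -44.35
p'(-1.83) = 63.21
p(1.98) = 31.01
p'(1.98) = 48.93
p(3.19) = 138.16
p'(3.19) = 135.50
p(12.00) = 8232.00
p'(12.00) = 2090.00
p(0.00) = 0.00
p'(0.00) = 2.00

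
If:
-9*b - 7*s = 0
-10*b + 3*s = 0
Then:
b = 0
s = 0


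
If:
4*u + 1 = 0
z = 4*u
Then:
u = -1/4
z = -1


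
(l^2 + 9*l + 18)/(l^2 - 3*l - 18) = (l + 6)/(l - 6)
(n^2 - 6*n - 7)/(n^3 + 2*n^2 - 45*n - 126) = (n + 1)/(n^2 + 9*n + 18)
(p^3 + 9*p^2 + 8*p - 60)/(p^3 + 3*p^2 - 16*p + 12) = (p + 5)/(p - 1)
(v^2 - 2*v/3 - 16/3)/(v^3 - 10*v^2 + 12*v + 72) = (v - 8/3)/(v^2 - 12*v + 36)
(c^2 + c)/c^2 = (c + 1)/c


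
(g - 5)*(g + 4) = g^2 - g - 20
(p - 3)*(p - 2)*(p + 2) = p^3 - 3*p^2 - 4*p + 12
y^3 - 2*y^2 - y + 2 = (y - 2)*(y - 1)*(y + 1)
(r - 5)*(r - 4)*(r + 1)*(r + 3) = r^4 - 5*r^3 - 13*r^2 + 53*r + 60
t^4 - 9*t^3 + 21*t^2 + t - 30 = (t - 5)*(t - 3)*(t - 2)*(t + 1)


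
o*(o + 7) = o^2 + 7*o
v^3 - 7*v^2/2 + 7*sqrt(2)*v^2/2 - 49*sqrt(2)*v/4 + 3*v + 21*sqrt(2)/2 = (v - 2)*(v - 3/2)*(v + 7*sqrt(2)/2)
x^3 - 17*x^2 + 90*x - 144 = (x - 8)*(x - 6)*(x - 3)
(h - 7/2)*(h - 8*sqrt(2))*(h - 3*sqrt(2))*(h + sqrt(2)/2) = h^4 - 21*sqrt(2)*h^3/2 - 7*h^3/2 + 37*h^2 + 147*sqrt(2)*h^2/4 - 259*h/2 + 24*sqrt(2)*h - 84*sqrt(2)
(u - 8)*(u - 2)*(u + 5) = u^3 - 5*u^2 - 34*u + 80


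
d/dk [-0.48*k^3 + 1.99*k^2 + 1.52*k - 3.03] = -1.44*k^2 + 3.98*k + 1.52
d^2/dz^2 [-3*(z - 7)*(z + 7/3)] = -6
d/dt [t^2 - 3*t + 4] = 2*t - 3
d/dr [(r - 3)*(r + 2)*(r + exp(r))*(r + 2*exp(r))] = 3*r^3*exp(r) + 4*r^3 + 4*r^2*exp(2*r) + 6*r^2*exp(r) - 3*r^2 - 24*r*exp(r) - 12*r - 26*exp(2*r) - 18*exp(r)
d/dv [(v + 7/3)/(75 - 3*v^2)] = (3*v^2 + 14*v + 75)/(9*(v^4 - 50*v^2 + 625))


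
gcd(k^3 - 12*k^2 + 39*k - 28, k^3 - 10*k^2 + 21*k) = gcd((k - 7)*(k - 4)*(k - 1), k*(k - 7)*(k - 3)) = k - 7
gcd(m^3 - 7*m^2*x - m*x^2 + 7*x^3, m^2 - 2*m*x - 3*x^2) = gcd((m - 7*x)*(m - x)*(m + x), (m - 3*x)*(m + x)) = m + x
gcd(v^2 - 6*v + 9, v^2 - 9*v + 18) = v - 3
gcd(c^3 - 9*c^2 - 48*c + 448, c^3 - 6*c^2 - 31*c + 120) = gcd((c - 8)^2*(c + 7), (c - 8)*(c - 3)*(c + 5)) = c - 8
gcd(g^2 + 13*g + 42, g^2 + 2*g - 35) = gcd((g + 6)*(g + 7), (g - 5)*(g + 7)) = g + 7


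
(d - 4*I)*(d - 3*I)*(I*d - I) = I*d^3 + 7*d^2 - I*d^2 - 7*d - 12*I*d + 12*I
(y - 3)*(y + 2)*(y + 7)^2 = y^4 + 13*y^3 + 29*y^2 - 133*y - 294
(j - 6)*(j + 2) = j^2 - 4*j - 12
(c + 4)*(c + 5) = c^2 + 9*c + 20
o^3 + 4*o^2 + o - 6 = (o - 1)*(o + 2)*(o + 3)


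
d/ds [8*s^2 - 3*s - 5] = 16*s - 3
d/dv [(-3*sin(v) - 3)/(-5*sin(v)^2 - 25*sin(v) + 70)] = 3*(-2*sin(v) + cos(v)^2 - 20)*cos(v)/(5*(sin(v)^2 + 5*sin(v) - 14)^2)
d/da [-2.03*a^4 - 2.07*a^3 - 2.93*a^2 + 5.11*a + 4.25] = -8.12*a^3 - 6.21*a^2 - 5.86*a + 5.11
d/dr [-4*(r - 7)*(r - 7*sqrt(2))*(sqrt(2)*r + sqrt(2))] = -12*sqrt(2)*r^2 + 48*sqrt(2)*r + 112*r - 336 + 28*sqrt(2)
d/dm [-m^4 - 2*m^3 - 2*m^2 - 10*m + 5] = -4*m^3 - 6*m^2 - 4*m - 10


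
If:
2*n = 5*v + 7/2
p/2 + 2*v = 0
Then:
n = 5*v/2 + 7/4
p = -4*v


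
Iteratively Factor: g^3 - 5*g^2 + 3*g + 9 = (g - 3)*(g^2 - 2*g - 3) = (g - 3)*(g + 1)*(g - 3)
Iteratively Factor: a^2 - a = (a)*(a - 1)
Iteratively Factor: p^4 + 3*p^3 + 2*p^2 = (p)*(p^3 + 3*p^2 + 2*p) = p^2*(p^2 + 3*p + 2) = p^2*(p + 2)*(p + 1)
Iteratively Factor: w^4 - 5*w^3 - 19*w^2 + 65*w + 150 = (w - 5)*(w^3 - 19*w - 30) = (w - 5)^2*(w^2 + 5*w + 6) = (w - 5)^2*(w + 3)*(w + 2)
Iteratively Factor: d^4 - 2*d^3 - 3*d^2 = (d + 1)*(d^3 - 3*d^2) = (d - 3)*(d + 1)*(d^2) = d*(d - 3)*(d + 1)*(d)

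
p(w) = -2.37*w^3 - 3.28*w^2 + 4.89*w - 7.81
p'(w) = -7.11*w^2 - 6.56*w + 4.89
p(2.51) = -53.68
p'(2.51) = -56.37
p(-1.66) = -14.12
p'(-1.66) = -3.81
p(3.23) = -106.10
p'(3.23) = -90.48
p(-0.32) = -9.63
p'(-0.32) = 6.26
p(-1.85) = -13.08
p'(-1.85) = -7.31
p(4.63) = -290.71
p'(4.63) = -177.90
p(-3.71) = 49.93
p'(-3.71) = -68.64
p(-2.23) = -8.74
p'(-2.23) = -15.84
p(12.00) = -4516.81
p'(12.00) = -1097.67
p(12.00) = -4516.81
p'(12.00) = -1097.67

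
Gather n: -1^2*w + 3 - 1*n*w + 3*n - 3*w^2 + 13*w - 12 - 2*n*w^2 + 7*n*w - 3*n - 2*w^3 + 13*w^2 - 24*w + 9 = n*(-2*w^2 + 6*w) - 2*w^3 + 10*w^2 - 12*w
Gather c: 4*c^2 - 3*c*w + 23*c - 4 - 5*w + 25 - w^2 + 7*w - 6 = 4*c^2 + c*(23 - 3*w) - w^2 + 2*w + 15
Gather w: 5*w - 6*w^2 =-6*w^2 + 5*w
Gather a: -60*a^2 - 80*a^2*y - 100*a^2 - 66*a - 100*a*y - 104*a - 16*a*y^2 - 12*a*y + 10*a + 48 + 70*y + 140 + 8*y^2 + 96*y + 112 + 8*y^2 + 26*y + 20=a^2*(-80*y - 160) + a*(-16*y^2 - 112*y - 160) + 16*y^2 + 192*y + 320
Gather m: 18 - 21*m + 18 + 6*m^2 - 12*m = 6*m^2 - 33*m + 36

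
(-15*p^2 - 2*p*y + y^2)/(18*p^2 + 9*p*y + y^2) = (-5*p + y)/(6*p + y)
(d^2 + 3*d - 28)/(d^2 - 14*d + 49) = (d^2 + 3*d - 28)/(d^2 - 14*d + 49)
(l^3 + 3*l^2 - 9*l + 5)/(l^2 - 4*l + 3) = (l^2 + 4*l - 5)/(l - 3)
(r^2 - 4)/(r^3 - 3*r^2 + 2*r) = (r + 2)/(r*(r - 1))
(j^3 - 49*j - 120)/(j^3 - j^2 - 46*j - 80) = (j + 3)/(j + 2)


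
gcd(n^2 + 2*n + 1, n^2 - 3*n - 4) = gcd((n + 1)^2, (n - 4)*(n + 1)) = n + 1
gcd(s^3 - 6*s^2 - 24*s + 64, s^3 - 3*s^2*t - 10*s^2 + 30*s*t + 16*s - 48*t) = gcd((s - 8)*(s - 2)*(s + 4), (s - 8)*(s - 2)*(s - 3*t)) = s^2 - 10*s + 16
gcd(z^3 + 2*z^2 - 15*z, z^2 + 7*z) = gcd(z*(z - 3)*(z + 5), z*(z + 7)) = z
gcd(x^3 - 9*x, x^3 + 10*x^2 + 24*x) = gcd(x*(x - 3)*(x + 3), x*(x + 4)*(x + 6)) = x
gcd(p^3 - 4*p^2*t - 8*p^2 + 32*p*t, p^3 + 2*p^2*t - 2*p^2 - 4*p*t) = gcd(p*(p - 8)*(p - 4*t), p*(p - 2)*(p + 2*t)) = p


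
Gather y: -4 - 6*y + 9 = 5 - 6*y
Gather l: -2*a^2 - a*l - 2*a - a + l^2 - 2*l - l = -2*a^2 - 3*a + l^2 + l*(-a - 3)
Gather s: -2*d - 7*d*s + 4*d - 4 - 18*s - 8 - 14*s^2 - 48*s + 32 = 2*d - 14*s^2 + s*(-7*d - 66) + 20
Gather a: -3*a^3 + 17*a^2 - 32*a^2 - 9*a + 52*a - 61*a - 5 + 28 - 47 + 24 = -3*a^3 - 15*a^2 - 18*a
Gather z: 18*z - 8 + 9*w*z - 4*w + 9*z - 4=-4*w + z*(9*w + 27) - 12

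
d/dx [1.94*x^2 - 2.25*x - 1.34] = 3.88*x - 2.25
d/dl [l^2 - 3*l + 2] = 2*l - 3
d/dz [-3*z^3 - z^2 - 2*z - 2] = -9*z^2 - 2*z - 2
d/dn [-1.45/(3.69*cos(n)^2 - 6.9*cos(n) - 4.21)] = (10.005 - 10.701*cos(n))*sin(n)/(-3.69*cos(n)^2 + 6.9*cos(n) + 4.21)^2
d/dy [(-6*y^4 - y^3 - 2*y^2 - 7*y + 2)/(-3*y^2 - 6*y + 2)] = (36*y^5 + 111*y^4 - 36*y^3 - 15*y^2 + 4*y - 2)/(9*y^4 + 36*y^3 + 24*y^2 - 24*y + 4)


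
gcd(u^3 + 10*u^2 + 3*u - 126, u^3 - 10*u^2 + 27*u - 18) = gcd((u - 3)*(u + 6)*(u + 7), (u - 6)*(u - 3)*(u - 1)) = u - 3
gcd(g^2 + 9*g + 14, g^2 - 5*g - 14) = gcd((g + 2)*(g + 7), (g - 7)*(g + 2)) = g + 2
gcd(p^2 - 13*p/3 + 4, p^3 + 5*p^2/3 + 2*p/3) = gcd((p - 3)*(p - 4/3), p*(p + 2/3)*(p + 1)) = 1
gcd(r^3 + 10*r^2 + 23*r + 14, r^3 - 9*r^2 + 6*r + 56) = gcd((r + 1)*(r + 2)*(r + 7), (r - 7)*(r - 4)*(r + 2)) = r + 2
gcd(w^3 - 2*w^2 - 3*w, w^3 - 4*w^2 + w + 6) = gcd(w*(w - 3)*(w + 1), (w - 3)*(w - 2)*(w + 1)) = w^2 - 2*w - 3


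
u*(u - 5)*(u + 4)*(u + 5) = u^4 + 4*u^3 - 25*u^2 - 100*u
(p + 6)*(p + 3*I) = p^2 + 6*p + 3*I*p + 18*I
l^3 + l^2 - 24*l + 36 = (l - 3)*(l - 2)*(l + 6)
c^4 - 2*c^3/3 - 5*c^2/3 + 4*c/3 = c*(c - 1)^2*(c + 4/3)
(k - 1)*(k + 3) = k^2 + 2*k - 3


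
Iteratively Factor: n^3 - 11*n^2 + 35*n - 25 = (n - 5)*(n^2 - 6*n + 5) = (n - 5)^2*(n - 1)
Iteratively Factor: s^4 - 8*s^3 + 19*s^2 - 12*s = (s - 3)*(s^3 - 5*s^2 + 4*s) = (s - 3)*(s - 1)*(s^2 - 4*s) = s*(s - 3)*(s - 1)*(s - 4)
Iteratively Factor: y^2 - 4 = (y - 2)*(y + 2)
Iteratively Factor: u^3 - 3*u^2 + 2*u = (u)*(u^2 - 3*u + 2) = u*(u - 1)*(u - 2)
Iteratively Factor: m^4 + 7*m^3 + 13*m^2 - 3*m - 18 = (m + 2)*(m^3 + 5*m^2 + 3*m - 9) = (m + 2)*(m + 3)*(m^2 + 2*m - 3) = (m - 1)*(m + 2)*(m + 3)*(m + 3)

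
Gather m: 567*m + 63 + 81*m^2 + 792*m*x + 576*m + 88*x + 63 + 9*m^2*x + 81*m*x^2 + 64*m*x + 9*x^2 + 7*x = m^2*(9*x + 81) + m*(81*x^2 + 856*x + 1143) + 9*x^2 + 95*x + 126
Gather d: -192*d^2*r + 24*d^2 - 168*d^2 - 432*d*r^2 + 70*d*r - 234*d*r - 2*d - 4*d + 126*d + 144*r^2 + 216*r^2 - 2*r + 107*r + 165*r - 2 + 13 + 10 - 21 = d^2*(-192*r - 144) + d*(-432*r^2 - 164*r + 120) + 360*r^2 + 270*r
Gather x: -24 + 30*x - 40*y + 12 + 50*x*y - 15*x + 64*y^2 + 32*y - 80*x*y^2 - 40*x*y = x*(-80*y^2 + 10*y + 15) + 64*y^2 - 8*y - 12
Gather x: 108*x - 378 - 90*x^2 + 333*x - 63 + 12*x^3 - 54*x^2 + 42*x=12*x^3 - 144*x^2 + 483*x - 441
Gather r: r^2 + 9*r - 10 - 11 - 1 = r^2 + 9*r - 22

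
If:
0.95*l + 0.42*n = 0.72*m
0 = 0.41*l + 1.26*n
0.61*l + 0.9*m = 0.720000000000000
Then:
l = 0.44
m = 0.50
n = -0.14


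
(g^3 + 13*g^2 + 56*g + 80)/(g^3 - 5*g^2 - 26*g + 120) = (g^2 + 8*g + 16)/(g^2 - 10*g + 24)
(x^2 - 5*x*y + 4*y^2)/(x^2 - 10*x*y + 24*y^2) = (x - y)/(x - 6*y)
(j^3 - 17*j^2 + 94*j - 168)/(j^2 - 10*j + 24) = j - 7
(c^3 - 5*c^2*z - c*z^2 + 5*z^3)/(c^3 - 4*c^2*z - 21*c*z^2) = (-c^3 + 5*c^2*z + c*z^2 - 5*z^3)/(c*(-c^2 + 4*c*z + 21*z^2))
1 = 1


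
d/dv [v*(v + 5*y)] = 2*v + 5*y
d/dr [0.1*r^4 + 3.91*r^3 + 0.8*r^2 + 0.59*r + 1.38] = 0.4*r^3 + 11.73*r^2 + 1.6*r + 0.59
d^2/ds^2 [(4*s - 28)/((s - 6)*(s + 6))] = 8*(s^3 - 21*s^2 + 108*s - 252)/(s^6 - 108*s^4 + 3888*s^2 - 46656)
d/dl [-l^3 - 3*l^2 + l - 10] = -3*l^2 - 6*l + 1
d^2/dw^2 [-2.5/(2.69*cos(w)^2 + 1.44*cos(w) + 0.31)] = (72.361*(1 - cos(w)^2)^2 + 29.052*cos(w)^3 + 33.0255*cos(w)^2 - 59.22*cos(w) - 78.5595)/(2.69*cos(w)^2 + 1.44*cos(w) + 0.31)^3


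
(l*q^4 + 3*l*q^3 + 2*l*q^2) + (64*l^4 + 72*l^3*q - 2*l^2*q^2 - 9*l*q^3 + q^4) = 64*l^4 + 72*l^3*q - 2*l^2*q^2 + l*q^4 - 6*l*q^3 + 2*l*q^2 + q^4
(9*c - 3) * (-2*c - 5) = -18*c^2 - 39*c + 15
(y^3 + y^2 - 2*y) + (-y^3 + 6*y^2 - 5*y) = 7*y^2 - 7*y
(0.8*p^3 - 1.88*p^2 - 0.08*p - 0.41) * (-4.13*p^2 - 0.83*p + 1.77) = -3.304*p^5 + 7.1004*p^4 + 3.3068*p^3 - 1.5679*p^2 + 0.1987*p - 0.7257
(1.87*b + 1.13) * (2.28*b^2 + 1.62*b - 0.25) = 4.2636*b^3 + 5.6058*b^2 + 1.3631*b - 0.2825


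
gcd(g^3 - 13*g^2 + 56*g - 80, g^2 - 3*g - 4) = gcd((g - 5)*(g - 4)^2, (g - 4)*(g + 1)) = g - 4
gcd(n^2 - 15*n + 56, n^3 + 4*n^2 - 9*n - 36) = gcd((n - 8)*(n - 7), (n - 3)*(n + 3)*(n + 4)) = 1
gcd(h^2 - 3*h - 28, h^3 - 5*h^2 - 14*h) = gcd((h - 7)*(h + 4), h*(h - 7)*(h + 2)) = h - 7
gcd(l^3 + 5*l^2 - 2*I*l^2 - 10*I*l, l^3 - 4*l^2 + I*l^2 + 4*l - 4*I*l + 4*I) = 1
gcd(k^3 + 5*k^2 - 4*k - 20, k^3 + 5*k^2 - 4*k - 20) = k^3 + 5*k^2 - 4*k - 20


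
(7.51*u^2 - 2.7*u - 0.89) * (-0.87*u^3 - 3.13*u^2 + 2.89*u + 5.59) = -6.5337*u^5 - 21.1573*u^4 + 30.9292*u^3 + 36.9636*u^2 - 17.6651*u - 4.9751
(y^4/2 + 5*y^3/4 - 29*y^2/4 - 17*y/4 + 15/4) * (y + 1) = y^5/2 + 7*y^4/4 - 6*y^3 - 23*y^2/2 - y/2 + 15/4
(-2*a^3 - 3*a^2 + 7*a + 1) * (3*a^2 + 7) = -6*a^5 - 9*a^4 + 7*a^3 - 18*a^2 + 49*a + 7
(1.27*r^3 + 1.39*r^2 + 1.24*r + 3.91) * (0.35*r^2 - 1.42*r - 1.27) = 0.4445*r^5 - 1.3169*r^4 - 3.1527*r^3 - 2.1576*r^2 - 7.127*r - 4.9657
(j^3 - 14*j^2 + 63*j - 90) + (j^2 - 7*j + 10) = j^3 - 13*j^2 + 56*j - 80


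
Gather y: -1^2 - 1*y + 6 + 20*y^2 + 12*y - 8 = 20*y^2 + 11*y - 3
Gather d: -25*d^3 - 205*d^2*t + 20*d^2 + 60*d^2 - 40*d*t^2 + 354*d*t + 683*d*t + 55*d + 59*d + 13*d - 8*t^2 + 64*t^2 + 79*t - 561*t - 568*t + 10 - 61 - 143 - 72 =-25*d^3 + d^2*(80 - 205*t) + d*(-40*t^2 + 1037*t + 127) + 56*t^2 - 1050*t - 266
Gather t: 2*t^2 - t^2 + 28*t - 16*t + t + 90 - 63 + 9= t^2 + 13*t + 36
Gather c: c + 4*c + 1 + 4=5*c + 5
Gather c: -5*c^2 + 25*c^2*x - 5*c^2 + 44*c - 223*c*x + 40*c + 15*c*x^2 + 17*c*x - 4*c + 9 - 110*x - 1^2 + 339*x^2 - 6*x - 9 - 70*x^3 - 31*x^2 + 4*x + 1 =c^2*(25*x - 10) + c*(15*x^2 - 206*x + 80) - 70*x^3 + 308*x^2 - 112*x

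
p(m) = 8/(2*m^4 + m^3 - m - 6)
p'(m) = 8*(-8*m^3 - 3*m^2 + 1)/(2*m^4 + m^3 - m - 6)^2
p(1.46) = 1.69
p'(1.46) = -10.79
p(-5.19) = 0.01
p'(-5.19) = 0.00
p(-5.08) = 0.01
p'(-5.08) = 0.01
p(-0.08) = -1.35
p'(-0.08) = 0.22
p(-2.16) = 0.27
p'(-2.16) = 0.62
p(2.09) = 0.20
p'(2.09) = -0.44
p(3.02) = 0.04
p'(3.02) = -0.06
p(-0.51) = -1.46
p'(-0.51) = 0.34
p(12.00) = 0.00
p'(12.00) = 0.00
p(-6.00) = 0.00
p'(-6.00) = 0.00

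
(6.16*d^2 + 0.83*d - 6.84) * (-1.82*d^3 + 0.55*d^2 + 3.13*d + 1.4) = -11.2112*d^5 + 1.8774*d^4 + 32.1861*d^3 + 7.4599*d^2 - 20.2472*d - 9.576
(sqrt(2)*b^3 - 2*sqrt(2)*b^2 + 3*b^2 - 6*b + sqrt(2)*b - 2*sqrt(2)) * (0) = 0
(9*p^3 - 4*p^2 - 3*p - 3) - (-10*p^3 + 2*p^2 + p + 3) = 19*p^3 - 6*p^2 - 4*p - 6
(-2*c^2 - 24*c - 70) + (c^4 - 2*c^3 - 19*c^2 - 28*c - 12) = c^4 - 2*c^3 - 21*c^2 - 52*c - 82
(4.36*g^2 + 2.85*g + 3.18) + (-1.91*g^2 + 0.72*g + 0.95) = 2.45*g^2 + 3.57*g + 4.13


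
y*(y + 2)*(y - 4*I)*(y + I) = y^4 + 2*y^3 - 3*I*y^3 + 4*y^2 - 6*I*y^2 + 8*y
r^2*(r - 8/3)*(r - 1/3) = r^4 - 3*r^3 + 8*r^2/9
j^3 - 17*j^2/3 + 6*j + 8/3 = (j - 4)*(j - 2)*(j + 1/3)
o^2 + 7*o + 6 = (o + 1)*(o + 6)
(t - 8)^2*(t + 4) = t^3 - 12*t^2 + 256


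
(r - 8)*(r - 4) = r^2 - 12*r + 32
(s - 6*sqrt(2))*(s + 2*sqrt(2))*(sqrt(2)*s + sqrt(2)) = sqrt(2)*s^3 - 8*s^2 + sqrt(2)*s^2 - 24*sqrt(2)*s - 8*s - 24*sqrt(2)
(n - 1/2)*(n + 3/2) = n^2 + n - 3/4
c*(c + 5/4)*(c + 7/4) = c^3 + 3*c^2 + 35*c/16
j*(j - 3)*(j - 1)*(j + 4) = j^4 - 13*j^2 + 12*j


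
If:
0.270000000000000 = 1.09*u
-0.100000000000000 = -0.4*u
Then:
No Solution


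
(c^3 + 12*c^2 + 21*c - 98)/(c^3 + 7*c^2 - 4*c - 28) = (c + 7)/(c + 2)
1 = 1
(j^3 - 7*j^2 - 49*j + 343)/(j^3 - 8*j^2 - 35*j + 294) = (j + 7)/(j + 6)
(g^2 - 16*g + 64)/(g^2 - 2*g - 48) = (g - 8)/(g + 6)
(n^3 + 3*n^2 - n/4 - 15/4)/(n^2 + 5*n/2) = n + 1/2 - 3/(2*n)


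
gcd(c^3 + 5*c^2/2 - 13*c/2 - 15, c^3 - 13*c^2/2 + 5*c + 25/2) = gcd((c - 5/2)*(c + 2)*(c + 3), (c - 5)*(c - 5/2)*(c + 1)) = c - 5/2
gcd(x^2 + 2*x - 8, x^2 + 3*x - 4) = x + 4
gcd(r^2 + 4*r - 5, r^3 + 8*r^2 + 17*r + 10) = r + 5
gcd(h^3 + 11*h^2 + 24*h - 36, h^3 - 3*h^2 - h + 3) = h - 1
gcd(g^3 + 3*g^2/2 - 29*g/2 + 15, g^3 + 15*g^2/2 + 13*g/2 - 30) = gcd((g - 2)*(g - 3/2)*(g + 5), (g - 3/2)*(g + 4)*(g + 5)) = g^2 + 7*g/2 - 15/2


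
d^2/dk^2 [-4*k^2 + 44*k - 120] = -8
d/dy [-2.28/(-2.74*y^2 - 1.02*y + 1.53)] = (-12.4944*y - 2.3256)/(2.74*y^2 + 1.02*y - 1.53)^2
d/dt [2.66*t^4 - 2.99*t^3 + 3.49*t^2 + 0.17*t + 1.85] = 10.64*t^3 - 8.97*t^2 + 6.98*t + 0.17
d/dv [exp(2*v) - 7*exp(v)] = (2*exp(v) - 7)*exp(v)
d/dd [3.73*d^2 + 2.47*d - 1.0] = 7.46*d + 2.47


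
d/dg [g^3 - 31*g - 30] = 3*g^2 - 31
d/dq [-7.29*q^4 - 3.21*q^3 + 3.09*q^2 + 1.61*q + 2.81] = -29.16*q^3 - 9.63*q^2 + 6.18*q + 1.61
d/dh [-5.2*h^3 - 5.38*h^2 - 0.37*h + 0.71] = -15.6*h^2 - 10.76*h - 0.37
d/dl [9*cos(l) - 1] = -9*sin(l)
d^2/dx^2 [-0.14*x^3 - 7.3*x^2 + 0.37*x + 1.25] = -0.84*x - 14.6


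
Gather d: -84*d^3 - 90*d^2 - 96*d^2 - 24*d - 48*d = -84*d^3 - 186*d^2 - 72*d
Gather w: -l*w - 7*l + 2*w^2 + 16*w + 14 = -7*l + 2*w^2 + w*(16 - l) + 14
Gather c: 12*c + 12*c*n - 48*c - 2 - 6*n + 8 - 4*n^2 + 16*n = c*(12*n - 36) - 4*n^2 + 10*n + 6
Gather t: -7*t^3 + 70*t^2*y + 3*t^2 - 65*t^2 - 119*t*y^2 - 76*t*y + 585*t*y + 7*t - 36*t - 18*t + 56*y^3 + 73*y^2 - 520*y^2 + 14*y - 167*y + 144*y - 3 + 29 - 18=-7*t^3 + t^2*(70*y - 62) + t*(-119*y^2 + 509*y - 47) + 56*y^3 - 447*y^2 - 9*y + 8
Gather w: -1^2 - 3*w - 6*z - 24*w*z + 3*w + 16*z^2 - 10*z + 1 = -24*w*z + 16*z^2 - 16*z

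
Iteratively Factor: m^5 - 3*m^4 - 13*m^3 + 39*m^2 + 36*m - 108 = (m + 3)*(m^4 - 6*m^3 + 5*m^2 + 24*m - 36) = (m + 2)*(m + 3)*(m^3 - 8*m^2 + 21*m - 18) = (m - 2)*(m + 2)*(m + 3)*(m^2 - 6*m + 9) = (m - 3)*(m - 2)*(m + 2)*(m + 3)*(m - 3)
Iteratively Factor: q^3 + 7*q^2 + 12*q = (q)*(q^2 + 7*q + 12) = q*(q + 3)*(q + 4)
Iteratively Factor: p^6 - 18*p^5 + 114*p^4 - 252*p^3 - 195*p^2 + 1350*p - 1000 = (p - 5)*(p^5 - 13*p^4 + 49*p^3 - 7*p^2 - 230*p + 200) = (p - 5)*(p + 2)*(p^4 - 15*p^3 + 79*p^2 - 165*p + 100) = (p - 5)*(p - 1)*(p + 2)*(p^3 - 14*p^2 + 65*p - 100) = (p - 5)^2*(p - 1)*(p + 2)*(p^2 - 9*p + 20) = (p - 5)^2*(p - 4)*(p - 1)*(p + 2)*(p - 5)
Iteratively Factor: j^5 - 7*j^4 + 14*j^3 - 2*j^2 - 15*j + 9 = (j - 3)*(j^4 - 4*j^3 + 2*j^2 + 4*j - 3) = (j - 3)^2*(j^3 - j^2 - j + 1) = (j - 3)^2*(j + 1)*(j^2 - 2*j + 1) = (j - 3)^2*(j - 1)*(j + 1)*(j - 1)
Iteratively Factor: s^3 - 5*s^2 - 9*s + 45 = (s + 3)*(s^2 - 8*s + 15) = (s - 5)*(s + 3)*(s - 3)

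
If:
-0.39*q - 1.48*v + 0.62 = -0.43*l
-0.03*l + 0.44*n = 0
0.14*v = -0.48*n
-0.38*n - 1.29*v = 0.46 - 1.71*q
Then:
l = -0.61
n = -0.04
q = 0.37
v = 0.14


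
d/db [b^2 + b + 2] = 2*b + 1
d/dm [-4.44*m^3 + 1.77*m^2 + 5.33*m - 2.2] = -13.32*m^2 + 3.54*m + 5.33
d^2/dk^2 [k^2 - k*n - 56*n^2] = 2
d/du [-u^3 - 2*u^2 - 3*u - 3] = -3*u^2 - 4*u - 3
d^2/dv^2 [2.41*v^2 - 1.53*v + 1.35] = 4.82000000000000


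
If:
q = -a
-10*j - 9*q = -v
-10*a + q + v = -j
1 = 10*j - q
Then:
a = 11/211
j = 20/211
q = -11/211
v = 101/211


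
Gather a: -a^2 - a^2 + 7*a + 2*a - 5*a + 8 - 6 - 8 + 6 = -2*a^2 + 4*a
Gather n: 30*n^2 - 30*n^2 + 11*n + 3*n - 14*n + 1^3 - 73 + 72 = 0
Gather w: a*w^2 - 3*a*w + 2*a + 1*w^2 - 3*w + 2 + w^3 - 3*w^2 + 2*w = 2*a + w^3 + w^2*(a - 2) + w*(-3*a - 1) + 2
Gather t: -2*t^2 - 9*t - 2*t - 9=-2*t^2 - 11*t - 9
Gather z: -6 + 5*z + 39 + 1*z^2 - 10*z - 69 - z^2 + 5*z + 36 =0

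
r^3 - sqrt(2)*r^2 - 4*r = r*(r - 2*sqrt(2))*(r + sqrt(2))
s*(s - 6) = s^2 - 6*s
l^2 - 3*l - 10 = (l - 5)*(l + 2)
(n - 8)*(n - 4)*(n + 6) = n^3 - 6*n^2 - 40*n + 192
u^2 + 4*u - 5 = (u - 1)*(u + 5)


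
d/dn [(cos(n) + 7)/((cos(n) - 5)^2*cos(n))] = (21*cos(n) + cos(2*n) - 34)*sin(n)/((cos(n) - 5)^3*cos(n)^2)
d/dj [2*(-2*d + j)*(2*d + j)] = 4*j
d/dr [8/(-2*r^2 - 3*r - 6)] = 8*(4*r + 3)/(2*r^2 + 3*r + 6)^2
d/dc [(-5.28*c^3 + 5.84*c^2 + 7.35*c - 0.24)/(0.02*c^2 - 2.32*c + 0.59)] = (-0.1056*c^4 + 24.4992*c^3 - 23.0414*c^2 + 6.9008*c + 3.7797)/(0.0004*c^4 - 0.0928*c^3 + 5.406*c^2 - 2.7376*c + 0.3481)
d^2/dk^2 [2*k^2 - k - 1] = 4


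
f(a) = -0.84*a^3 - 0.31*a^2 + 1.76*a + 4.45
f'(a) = -2.52*a^2 - 0.62*a + 1.76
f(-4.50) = 66.80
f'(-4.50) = -46.48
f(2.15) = -1.55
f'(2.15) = -11.22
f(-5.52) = 126.57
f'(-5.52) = -71.60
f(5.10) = -106.06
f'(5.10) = -66.95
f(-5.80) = 147.71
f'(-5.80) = -79.42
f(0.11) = 4.64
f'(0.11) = 1.66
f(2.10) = -1.00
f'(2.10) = -10.66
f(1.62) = 2.92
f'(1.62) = -5.86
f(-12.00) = 1390.21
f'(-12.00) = -353.68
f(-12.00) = 1390.21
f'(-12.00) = -353.68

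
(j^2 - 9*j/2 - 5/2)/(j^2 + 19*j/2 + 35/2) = (2*j^2 - 9*j - 5)/(2*j^2 + 19*j + 35)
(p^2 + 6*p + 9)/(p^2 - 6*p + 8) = (p^2 + 6*p + 9)/(p^2 - 6*p + 8)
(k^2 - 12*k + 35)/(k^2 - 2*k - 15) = (k - 7)/(k + 3)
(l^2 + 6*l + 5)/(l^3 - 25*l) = (l + 1)/(l*(l - 5))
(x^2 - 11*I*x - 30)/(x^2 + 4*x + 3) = (x^2 - 11*I*x - 30)/(x^2 + 4*x + 3)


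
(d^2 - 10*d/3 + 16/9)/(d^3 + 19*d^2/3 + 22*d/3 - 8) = (d - 8/3)/(d^2 + 7*d + 12)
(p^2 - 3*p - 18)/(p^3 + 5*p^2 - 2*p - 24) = (p - 6)/(p^2 + 2*p - 8)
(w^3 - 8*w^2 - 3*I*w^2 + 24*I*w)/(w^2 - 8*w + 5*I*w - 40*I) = w*(w - 3*I)/(w + 5*I)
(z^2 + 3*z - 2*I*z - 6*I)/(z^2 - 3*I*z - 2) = (z + 3)/(z - I)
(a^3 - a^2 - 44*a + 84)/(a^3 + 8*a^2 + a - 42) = (a - 6)/(a + 3)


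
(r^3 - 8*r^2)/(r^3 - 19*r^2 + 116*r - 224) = r^2/(r^2 - 11*r + 28)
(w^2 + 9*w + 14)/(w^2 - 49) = (w + 2)/(w - 7)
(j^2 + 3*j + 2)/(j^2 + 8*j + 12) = (j + 1)/(j + 6)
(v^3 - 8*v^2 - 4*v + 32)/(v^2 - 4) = v - 8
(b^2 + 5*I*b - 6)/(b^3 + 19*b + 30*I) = 1/(b - 5*I)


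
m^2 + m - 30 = (m - 5)*(m + 6)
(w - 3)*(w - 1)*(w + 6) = w^3 + 2*w^2 - 21*w + 18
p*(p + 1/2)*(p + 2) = p^3 + 5*p^2/2 + p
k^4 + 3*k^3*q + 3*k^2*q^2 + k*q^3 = k*(k + q)^3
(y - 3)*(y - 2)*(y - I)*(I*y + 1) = I*y^4 + 2*y^3 - 5*I*y^3 - 10*y^2 + 5*I*y^2 + 12*y + 5*I*y - 6*I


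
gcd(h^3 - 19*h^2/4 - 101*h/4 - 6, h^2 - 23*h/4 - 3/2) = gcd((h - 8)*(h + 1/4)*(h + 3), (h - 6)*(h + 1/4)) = h + 1/4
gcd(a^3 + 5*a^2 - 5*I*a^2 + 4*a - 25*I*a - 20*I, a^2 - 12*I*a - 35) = a - 5*I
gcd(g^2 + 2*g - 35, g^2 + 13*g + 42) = g + 7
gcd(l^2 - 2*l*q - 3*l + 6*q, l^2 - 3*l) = l - 3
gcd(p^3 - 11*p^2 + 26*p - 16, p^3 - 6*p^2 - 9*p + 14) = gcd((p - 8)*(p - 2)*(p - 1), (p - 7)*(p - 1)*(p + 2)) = p - 1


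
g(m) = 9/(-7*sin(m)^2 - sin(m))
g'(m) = 9*(14*sin(m)*cos(m) + cos(m))/(-7*sin(m)^2 - sin(m))^2 = 9*(14/tan(m) + cos(m)/sin(m)^2)/(7*sin(m) + 1)^2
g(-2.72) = -11.80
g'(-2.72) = 66.71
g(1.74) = -1.16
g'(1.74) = -0.37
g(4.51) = -1.57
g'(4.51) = 0.70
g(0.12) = -40.90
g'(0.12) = 493.89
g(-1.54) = -1.50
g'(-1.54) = -0.10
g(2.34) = -2.08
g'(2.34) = -3.69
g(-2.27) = -2.70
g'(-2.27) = 5.06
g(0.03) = -247.98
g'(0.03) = 9697.41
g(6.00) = -33.70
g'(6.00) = -352.71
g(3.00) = -32.08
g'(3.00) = -336.92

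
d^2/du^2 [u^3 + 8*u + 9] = 6*u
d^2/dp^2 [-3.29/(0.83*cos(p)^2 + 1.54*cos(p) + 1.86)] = (9.065924*(1 - cos(p)^2)^2 + 12.615834*cos(p)^3 - 7.980882*cos(p)^2 - 34.655544*cos(p) - 14.512848)/(0.83*cos(p)^2 + 1.54*cos(p) + 1.86)^3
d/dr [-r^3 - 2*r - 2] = -3*r^2 - 2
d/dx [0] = 0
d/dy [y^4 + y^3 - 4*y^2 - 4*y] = 4*y^3 + 3*y^2 - 8*y - 4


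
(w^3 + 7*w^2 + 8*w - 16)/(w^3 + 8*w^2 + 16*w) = (w - 1)/w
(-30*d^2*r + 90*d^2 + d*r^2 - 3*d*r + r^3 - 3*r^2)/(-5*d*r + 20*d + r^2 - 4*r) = (6*d*r - 18*d + r^2 - 3*r)/(r - 4)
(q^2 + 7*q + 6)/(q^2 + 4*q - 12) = (q + 1)/(q - 2)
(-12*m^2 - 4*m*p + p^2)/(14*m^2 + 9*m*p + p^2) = (-6*m + p)/(7*m + p)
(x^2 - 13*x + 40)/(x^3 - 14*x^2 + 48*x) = (x - 5)/(x*(x - 6))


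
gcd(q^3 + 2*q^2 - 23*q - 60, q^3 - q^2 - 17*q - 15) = q^2 - 2*q - 15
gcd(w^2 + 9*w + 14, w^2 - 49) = w + 7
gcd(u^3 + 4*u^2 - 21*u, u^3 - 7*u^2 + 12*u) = u^2 - 3*u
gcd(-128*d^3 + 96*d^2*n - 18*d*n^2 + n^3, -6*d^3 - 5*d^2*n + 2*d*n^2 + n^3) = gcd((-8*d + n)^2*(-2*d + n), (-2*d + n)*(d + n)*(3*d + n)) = 2*d - n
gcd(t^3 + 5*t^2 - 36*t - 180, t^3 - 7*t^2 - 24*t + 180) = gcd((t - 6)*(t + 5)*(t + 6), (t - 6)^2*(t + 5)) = t^2 - t - 30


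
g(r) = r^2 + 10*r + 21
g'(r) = 2*r + 10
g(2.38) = 50.46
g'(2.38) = 14.76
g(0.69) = 28.38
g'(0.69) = 11.38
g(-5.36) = -3.87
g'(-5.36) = -0.72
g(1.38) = 36.70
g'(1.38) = 12.76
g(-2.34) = 3.08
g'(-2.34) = 5.32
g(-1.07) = 11.44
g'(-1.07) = 7.86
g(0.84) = 30.11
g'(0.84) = 11.68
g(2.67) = 54.83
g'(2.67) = 15.34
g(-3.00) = 0.00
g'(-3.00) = 4.00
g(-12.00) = 45.00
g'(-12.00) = -14.00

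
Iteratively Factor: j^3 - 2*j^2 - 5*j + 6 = (j - 1)*(j^2 - j - 6) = (j - 1)*(j + 2)*(j - 3)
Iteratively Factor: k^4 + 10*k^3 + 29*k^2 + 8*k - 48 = (k + 3)*(k^3 + 7*k^2 + 8*k - 16) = (k + 3)*(k + 4)*(k^2 + 3*k - 4) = (k + 3)*(k + 4)^2*(k - 1)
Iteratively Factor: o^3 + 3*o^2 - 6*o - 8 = (o + 4)*(o^2 - o - 2) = (o - 2)*(o + 4)*(o + 1)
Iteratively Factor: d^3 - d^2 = (d)*(d^2 - d) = d*(d - 1)*(d)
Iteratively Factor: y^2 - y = (y - 1)*(y)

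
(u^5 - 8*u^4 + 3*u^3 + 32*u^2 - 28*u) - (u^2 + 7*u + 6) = u^5 - 8*u^4 + 3*u^3 + 31*u^2 - 35*u - 6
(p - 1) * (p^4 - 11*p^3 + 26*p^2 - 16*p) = p^5 - 12*p^4 + 37*p^3 - 42*p^2 + 16*p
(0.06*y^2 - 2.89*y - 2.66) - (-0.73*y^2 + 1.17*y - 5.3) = 0.79*y^2 - 4.06*y + 2.64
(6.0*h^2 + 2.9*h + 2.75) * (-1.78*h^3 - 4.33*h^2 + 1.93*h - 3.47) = -10.68*h^5 - 31.142*h^4 - 5.872*h^3 - 27.1305*h^2 - 4.7555*h - 9.5425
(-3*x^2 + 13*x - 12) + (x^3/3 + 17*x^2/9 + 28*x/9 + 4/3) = x^3/3 - 10*x^2/9 + 145*x/9 - 32/3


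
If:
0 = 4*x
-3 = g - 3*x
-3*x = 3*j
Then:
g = -3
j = 0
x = 0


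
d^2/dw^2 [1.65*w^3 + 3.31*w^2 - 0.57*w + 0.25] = 9.9*w + 6.62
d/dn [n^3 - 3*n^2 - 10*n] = 3*n^2 - 6*n - 10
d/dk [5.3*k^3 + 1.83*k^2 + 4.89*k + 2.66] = 15.9*k^2 + 3.66*k + 4.89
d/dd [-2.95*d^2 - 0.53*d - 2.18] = -5.9*d - 0.53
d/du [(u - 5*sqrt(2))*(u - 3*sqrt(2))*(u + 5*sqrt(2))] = 3*u^2 - 6*sqrt(2)*u - 50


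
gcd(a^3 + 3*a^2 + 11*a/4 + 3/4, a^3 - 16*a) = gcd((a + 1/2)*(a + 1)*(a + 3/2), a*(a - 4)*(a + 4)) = 1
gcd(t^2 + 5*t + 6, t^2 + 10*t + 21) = t + 3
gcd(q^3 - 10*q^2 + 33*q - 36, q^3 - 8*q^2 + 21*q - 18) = q^2 - 6*q + 9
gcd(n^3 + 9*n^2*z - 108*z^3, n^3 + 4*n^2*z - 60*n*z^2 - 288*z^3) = n^2 + 12*n*z + 36*z^2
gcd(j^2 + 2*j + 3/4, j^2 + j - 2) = 1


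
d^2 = d^2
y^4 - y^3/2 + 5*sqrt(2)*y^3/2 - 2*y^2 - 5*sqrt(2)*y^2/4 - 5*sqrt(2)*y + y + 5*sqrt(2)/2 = (y - 1/2)*(y - sqrt(2))*(y + sqrt(2))*(y + 5*sqrt(2)/2)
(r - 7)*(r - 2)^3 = r^4 - 13*r^3 + 54*r^2 - 92*r + 56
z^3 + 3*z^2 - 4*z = z*(z - 1)*(z + 4)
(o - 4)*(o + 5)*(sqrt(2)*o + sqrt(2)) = sqrt(2)*o^3 + 2*sqrt(2)*o^2 - 19*sqrt(2)*o - 20*sqrt(2)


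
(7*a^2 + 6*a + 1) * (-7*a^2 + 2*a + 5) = -49*a^4 - 28*a^3 + 40*a^2 + 32*a + 5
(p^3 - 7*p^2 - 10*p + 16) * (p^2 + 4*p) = p^5 - 3*p^4 - 38*p^3 - 24*p^2 + 64*p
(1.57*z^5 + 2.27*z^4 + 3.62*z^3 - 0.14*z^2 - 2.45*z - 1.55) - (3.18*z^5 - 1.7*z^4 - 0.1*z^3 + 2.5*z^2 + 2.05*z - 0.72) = -1.61*z^5 + 3.97*z^4 + 3.72*z^3 - 2.64*z^2 - 4.5*z - 0.83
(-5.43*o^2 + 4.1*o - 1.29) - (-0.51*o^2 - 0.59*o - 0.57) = -4.92*o^2 + 4.69*o - 0.72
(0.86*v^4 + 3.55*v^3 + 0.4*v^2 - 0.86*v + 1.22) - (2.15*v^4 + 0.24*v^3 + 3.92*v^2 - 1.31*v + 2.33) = -1.29*v^4 + 3.31*v^3 - 3.52*v^2 + 0.45*v - 1.11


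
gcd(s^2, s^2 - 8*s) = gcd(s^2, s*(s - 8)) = s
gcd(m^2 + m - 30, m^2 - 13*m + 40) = m - 5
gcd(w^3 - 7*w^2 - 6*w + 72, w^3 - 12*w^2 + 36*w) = w - 6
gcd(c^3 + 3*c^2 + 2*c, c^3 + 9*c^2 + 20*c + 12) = c^2 + 3*c + 2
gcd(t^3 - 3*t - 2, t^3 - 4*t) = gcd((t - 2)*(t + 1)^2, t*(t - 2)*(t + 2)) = t - 2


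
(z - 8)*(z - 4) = z^2 - 12*z + 32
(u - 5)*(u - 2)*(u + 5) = u^3 - 2*u^2 - 25*u + 50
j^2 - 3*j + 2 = (j - 2)*(j - 1)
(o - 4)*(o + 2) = o^2 - 2*o - 8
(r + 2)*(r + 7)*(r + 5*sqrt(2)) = r^3 + 5*sqrt(2)*r^2 + 9*r^2 + 14*r + 45*sqrt(2)*r + 70*sqrt(2)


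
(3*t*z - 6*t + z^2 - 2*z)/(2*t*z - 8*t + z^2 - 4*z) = (3*t*z - 6*t + z^2 - 2*z)/(2*t*z - 8*t + z^2 - 4*z)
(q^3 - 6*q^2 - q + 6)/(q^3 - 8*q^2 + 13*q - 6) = (q + 1)/(q - 1)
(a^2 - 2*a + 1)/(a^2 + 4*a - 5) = (a - 1)/(a + 5)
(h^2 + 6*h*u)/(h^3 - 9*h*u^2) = (h + 6*u)/(h^2 - 9*u^2)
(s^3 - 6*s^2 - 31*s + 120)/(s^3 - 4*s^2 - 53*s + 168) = (s + 5)/(s + 7)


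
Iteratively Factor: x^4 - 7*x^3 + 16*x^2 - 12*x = (x - 2)*(x^3 - 5*x^2 + 6*x) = (x - 2)^2*(x^2 - 3*x) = (x - 3)*(x - 2)^2*(x)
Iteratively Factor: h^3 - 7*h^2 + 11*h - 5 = (h - 5)*(h^2 - 2*h + 1) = (h - 5)*(h - 1)*(h - 1)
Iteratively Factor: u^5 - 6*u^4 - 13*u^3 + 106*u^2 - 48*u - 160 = (u - 2)*(u^4 - 4*u^3 - 21*u^2 + 64*u + 80) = (u - 2)*(u + 4)*(u^3 - 8*u^2 + 11*u + 20) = (u - 4)*(u - 2)*(u + 4)*(u^2 - 4*u - 5) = (u - 4)*(u - 2)*(u + 1)*(u + 4)*(u - 5)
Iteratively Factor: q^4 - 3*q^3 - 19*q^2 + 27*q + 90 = (q + 2)*(q^3 - 5*q^2 - 9*q + 45) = (q - 3)*(q + 2)*(q^2 - 2*q - 15) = (q - 3)*(q + 2)*(q + 3)*(q - 5)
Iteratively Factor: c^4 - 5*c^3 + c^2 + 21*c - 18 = (c - 3)*(c^3 - 2*c^2 - 5*c + 6) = (c - 3)*(c - 1)*(c^2 - c - 6) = (c - 3)^2*(c - 1)*(c + 2)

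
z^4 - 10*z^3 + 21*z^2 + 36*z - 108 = (z - 6)*(z - 3)^2*(z + 2)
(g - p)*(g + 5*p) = g^2 + 4*g*p - 5*p^2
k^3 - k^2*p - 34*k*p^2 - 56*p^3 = (k - 7*p)*(k + 2*p)*(k + 4*p)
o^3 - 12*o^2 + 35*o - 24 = (o - 8)*(o - 3)*(o - 1)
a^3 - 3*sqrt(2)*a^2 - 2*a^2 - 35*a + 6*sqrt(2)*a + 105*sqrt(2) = (a - 7)*(a + 5)*(a - 3*sqrt(2))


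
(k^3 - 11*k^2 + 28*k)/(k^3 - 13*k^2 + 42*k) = (k - 4)/(k - 6)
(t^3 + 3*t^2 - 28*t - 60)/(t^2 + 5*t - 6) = (t^2 - 3*t - 10)/(t - 1)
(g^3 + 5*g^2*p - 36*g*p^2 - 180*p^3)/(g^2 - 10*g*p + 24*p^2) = (-g^2 - 11*g*p - 30*p^2)/(-g + 4*p)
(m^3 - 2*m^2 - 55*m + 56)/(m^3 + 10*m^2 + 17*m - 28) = (m - 8)/(m + 4)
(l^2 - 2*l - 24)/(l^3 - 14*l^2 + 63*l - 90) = (l + 4)/(l^2 - 8*l + 15)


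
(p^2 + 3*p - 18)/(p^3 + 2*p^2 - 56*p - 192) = (p - 3)/(p^2 - 4*p - 32)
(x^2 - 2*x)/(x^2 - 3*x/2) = 2*(x - 2)/(2*x - 3)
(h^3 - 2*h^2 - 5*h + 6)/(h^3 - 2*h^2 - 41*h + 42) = (h^2 - h - 6)/(h^2 - h - 42)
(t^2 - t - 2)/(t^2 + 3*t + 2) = (t - 2)/(t + 2)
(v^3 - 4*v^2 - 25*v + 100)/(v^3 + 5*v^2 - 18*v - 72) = (v^2 - 25)/(v^2 + 9*v + 18)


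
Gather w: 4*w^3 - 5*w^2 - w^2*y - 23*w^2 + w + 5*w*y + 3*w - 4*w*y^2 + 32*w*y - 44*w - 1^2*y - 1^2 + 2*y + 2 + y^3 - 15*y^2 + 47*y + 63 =4*w^3 + w^2*(-y - 28) + w*(-4*y^2 + 37*y - 40) + y^3 - 15*y^2 + 48*y + 64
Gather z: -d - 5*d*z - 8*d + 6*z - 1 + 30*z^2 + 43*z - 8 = -9*d + 30*z^2 + z*(49 - 5*d) - 9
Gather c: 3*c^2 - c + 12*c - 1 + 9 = 3*c^2 + 11*c + 8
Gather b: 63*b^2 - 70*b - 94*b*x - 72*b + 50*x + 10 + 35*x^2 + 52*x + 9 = 63*b^2 + b*(-94*x - 142) + 35*x^2 + 102*x + 19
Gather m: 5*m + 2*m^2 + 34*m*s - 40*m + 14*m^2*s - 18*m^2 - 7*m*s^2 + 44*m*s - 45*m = m^2*(14*s - 16) + m*(-7*s^2 + 78*s - 80)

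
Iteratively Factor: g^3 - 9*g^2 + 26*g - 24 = (g - 2)*(g^2 - 7*g + 12) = (g - 4)*(g - 2)*(g - 3)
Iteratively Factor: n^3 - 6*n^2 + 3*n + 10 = (n - 2)*(n^2 - 4*n - 5) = (n - 5)*(n - 2)*(n + 1)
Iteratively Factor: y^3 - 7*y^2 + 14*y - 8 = (y - 4)*(y^2 - 3*y + 2) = (y - 4)*(y - 1)*(y - 2)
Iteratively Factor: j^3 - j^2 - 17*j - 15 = (j + 1)*(j^2 - 2*j - 15) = (j + 1)*(j + 3)*(j - 5)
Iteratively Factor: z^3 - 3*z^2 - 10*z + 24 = (z + 3)*(z^2 - 6*z + 8) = (z - 4)*(z + 3)*(z - 2)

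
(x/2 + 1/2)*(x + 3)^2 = x^3/2 + 7*x^2/2 + 15*x/2 + 9/2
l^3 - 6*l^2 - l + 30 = (l - 5)*(l - 3)*(l + 2)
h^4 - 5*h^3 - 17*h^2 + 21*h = h*(h - 7)*(h - 1)*(h + 3)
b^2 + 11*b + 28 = (b + 4)*(b + 7)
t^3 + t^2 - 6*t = t*(t - 2)*(t + 3)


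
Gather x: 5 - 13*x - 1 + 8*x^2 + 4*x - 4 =8*x^2 - 9*x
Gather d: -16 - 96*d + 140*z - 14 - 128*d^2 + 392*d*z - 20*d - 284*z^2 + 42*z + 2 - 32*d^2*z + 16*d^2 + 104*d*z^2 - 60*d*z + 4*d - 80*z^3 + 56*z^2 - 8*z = d^2*(-32*z - 112) + d*(104*z^2 + 332*z - 112) - 80*z^3 - 228*z^2 + 174*z - 28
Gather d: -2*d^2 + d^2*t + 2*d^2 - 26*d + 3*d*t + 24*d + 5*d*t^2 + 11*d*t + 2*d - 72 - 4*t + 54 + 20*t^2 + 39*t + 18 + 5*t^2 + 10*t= d^2*t + d*(5*t^2 + 14*t) + 25*t^2 + 45*t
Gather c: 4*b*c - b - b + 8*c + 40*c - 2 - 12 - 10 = -2*b + c*(4*b + 48) - 24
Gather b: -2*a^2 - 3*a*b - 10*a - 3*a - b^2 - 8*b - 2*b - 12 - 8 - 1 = -2*a^2 - 13*a - b^2 + b*(-3*a - 10) - 21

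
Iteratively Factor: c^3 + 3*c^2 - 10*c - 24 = (c + 2)*(c^2 + c - 12) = (c - 3)*(c + 2)*(c + 4)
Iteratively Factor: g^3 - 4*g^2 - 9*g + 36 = (g - 3)*(g^2 - g - 12) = (g - 3)*(g + 3)*(g - 4)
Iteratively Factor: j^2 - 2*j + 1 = (j - 1)*(j - 1)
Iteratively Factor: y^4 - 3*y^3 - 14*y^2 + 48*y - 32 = (y - 4)*(y^3 + y^2 - 10*y + 8) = (y - 4)*(y - 1)*(y^2 + 2*y - 8) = (y - 4)*(y - 1)*(y + 4)*(y - 2)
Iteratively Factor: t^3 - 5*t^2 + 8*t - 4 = (t - 2)*(t^2 - 3*t + 2) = (t - 2)^2*(t - 1)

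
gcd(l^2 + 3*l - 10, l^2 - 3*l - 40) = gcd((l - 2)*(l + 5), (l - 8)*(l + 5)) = l + 5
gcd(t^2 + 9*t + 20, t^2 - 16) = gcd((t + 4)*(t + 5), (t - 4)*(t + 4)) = t + 4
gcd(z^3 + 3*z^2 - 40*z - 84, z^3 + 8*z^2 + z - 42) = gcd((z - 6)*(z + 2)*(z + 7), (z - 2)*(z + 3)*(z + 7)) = z + 7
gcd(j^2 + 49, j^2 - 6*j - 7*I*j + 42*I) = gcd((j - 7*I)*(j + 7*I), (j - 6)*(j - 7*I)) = j - 7*I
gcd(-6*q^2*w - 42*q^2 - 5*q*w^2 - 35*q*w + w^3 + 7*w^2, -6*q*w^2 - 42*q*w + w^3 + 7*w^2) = 6*q*w + 42*q - w^2 - 7*w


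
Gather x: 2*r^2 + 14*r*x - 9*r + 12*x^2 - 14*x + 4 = 2*r^2 - 9*r + 12*x^2 + x*(14*r - 14) + 4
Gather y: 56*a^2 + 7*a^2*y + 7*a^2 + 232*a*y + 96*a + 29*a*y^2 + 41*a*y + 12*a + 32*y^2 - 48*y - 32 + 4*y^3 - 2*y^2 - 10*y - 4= 63*a^2 + 108*a + 4*y^3 + y^2*(29*a + 30) + y*(7*a^2 + 273*a - 58) - 36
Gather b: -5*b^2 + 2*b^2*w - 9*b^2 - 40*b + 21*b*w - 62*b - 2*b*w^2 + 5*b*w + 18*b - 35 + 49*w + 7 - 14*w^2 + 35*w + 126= b^2*(2*w - 14) + b*(-2*w^2 + 26*w - 84) - 14*w^2 + 84*w + 98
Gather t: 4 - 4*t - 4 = -4*t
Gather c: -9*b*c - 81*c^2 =-9*b*c - 81*c^2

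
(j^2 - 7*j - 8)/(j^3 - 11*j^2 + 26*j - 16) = (j + 1)/(j^2 - 3*j + 2)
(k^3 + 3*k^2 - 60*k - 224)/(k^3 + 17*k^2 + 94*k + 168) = (k - 8)/(k + 6)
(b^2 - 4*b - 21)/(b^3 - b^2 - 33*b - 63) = 1/(b + 3)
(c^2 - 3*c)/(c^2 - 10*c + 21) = c/(c - 7)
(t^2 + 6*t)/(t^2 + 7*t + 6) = t/(t + 1)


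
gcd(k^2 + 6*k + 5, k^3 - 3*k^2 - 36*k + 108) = 1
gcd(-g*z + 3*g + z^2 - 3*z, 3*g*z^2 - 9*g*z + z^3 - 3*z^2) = z - 3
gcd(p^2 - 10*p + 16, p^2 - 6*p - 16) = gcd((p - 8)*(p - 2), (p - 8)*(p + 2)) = p - 8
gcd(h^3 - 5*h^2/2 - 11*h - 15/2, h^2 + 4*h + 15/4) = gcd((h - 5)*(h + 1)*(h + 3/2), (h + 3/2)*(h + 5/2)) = h + 3/2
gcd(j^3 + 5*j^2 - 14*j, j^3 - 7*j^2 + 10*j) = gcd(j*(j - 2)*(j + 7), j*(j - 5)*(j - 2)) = j^2 - 2*j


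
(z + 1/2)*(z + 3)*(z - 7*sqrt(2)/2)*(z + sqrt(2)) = z^4 - 5*sqrt(2)*z^3/2 + 7*z^3/2 - 35*sqrt(2)*z^2/4 - 11*z^2/2 - 49*z/2 - 15*sqrt(2)*z/4 - 21/2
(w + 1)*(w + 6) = w^2 + 7*w + 6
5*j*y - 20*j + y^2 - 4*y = (5*j + y)*(y - 4)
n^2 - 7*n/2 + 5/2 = (n - 5/2)*(n - 1)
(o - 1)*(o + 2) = o^2 + o - 2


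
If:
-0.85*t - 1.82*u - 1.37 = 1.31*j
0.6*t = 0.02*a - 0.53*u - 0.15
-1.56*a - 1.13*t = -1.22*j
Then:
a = 0.00151115623428327*u - 0.489809683620759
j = -0.81619044485494*u - 0.872993938140518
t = -0.883282961458857*u - 0.266326989454025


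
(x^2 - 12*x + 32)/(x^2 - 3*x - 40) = (x - 4)/(x + 5)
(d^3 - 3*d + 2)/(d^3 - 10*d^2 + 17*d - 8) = (d + 2)/(d - 8)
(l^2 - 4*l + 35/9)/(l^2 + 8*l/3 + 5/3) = (9*l^2 - 36*l + 35)/(3*(3*l^2 + 8*l + 5))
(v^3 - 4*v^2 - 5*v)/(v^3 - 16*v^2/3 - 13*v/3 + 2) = 3*v*(v - 5)/(3*v^2 - 19*v + 6)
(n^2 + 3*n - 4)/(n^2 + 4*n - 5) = (n + 4)/(n + 5)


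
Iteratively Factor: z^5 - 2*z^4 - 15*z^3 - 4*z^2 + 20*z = (z + 2)*(z^4 - 4*z^3 - 7*z^2 + 10*z) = (z + 2)^2*(z^3 - 6*z^2 + 5*z) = (z - 5)*(z + 2)^2*(z^2 - z) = z*(z - 5)*(z + 2)^2*(z - 1)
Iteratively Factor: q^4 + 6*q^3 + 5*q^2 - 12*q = (q + 3)*(q^3 + 3*q^2 - 4*q) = (q + 3)*(q + 4)*(q^2 - q) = q*(q + 3)*(q + 4)*(q - 1)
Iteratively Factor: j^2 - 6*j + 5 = (j - 1)*(j - 5)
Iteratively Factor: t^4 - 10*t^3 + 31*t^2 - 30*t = (t - 2)*(t^3 - 8*t^2 + 15*t) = (t - 3)*(t - 2)*(t^2 - 5*t) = t*(t - 3)*(t - 2)*(t - 5)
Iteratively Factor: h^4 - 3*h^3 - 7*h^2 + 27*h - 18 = (h - 3)*(h^3 - 7*h + 6) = (h - 3)*(h - 1)*(h^2 + h - 6) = (h - 3)*(h - 1)*(h + 3)*(h - 2)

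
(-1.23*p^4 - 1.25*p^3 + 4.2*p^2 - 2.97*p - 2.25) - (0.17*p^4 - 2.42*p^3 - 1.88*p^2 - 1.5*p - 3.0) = -1.4*p^4 + 1.17*p^3 + 6.08*p^2 - 1.47*p + 0.75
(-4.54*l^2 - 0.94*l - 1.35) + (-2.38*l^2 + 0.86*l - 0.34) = -6.92*l^2 - 0.08*l - 1.69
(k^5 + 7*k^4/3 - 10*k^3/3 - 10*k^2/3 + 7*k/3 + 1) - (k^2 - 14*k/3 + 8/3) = k^5 + 7*k^4/3 - 10*k^3/3 - 13*k^2/3 + 7*k - 5/3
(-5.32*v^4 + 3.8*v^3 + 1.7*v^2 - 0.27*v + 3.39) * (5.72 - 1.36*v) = 7.2352*v^5 - 35.5984*v^4 + 19.424*v^3 + 10.0912*v^2 - 6.1548*v + 19.3908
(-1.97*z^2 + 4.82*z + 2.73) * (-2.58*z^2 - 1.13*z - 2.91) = 5.0826*z^4 - 10.2095*z^3 - 6.7573*z^2 - 17.1111*z - 7.9443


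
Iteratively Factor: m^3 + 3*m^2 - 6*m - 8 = (m + 4)*(m^2 - m - 2) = (m + 1)*(m + 4)*(m - 2)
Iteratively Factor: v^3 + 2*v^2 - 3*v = (v - 1)*(v^2 + 3*v) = (v - 1)*(v + 3)*(v)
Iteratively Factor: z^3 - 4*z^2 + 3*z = (z - 1)*(z^2 - 3*z) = (z - 3)*(z - 1)*(z)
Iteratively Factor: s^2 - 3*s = (s)*(s - 3)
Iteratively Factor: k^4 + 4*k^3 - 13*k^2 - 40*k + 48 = (k + 4)*(k^3 - 13*k + 12) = (k + 4)^2*(k^2 - 4*k + 3) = (k - 1)*(k + 4)^2*(k - 3)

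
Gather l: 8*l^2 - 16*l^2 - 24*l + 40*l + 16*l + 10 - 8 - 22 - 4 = -8*l^2 + 32*l - 24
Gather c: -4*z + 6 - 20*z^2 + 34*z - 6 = -20*z^2 + 30*z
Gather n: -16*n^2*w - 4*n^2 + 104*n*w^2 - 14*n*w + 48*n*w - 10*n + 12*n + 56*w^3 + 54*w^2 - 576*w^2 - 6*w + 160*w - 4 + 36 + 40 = n^2*(-16*w - 4) + n*(104*w^2 + 34*w + 2) + 56*w^3 - 522*w^2 + 154*w + 72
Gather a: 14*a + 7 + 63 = 14*a + 70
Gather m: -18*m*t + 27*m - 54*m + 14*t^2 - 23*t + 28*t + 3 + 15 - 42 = m*(-18*t - 27) + 14*t^2 + 5*t - 24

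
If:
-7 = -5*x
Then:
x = 7/5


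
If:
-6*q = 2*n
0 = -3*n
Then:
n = 0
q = 0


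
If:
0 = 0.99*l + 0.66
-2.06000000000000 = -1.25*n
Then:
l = -0.67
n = 1.65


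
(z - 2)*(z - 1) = z^2 - 3*z + 2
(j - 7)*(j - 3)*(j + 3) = j^3 - 7*j^2 - 9*j + 63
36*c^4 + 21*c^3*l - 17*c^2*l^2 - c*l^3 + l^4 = (-3*c + l)^2*(c + l)*(4*c + l)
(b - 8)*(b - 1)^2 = b^3 - 10*b^2 + 17*b - 8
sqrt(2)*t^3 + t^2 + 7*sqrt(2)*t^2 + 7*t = t*(t + 7)*(sqrt(2)*t + 1)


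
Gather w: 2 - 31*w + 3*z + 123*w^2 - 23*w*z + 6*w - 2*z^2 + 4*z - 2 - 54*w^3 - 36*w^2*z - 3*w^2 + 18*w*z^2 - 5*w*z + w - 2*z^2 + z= -54*w^3 + w^2*(120 - 36*z) + w*(18*z^2 - 28*z - 24) - 4*z^2 + 8*z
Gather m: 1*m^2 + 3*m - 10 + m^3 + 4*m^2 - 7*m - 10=m^3 + 5*m^2 - 4*m - 20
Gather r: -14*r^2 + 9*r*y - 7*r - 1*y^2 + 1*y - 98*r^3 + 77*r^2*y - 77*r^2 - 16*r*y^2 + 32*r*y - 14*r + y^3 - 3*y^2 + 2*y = -98*r^3 + r^2*(77*y - 91) + r*(-16*y^2 + 41*y - 21) + y^3 - 4*y^2 + 3*y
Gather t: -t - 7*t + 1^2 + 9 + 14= 24 - 8*t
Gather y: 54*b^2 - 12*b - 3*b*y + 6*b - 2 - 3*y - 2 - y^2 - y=54*b^2 - 6*b - y^2 + y*(-3*b - 4) - 4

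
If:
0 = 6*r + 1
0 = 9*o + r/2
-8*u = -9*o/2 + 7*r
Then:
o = 1/108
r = -1/6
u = 29/192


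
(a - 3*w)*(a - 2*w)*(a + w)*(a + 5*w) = a^4 + a^3*w - 19*a^2*w^2 + 11*a*w^3 + 30*w^4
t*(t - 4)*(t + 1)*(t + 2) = t^4 - t^3 - 10*t^2 - 8*t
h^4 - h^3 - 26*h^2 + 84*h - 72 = (h - 3)*(h - 2)^2*(h + 6)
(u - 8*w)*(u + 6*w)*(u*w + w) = u^3*w - 2*u^2*w^2 + u^2*w - 48*u*w^3 - 2*u*w^2 - 48*w^3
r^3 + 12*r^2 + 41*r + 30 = (r + 1)*(r + 5)*(r + 6)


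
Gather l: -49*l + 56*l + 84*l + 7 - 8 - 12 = 91*l - 13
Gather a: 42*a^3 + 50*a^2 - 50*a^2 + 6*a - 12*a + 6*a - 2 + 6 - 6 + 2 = 42*a^3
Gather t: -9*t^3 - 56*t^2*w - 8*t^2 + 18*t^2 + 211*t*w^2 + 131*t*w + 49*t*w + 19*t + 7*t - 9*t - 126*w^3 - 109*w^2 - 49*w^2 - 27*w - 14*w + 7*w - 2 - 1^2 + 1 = -9*t^3 + t^2*(10 - 56*w) + t*(211*w^2 + 180*w + 17) - 126*w^3 - 158*w^2 - 34*w - 2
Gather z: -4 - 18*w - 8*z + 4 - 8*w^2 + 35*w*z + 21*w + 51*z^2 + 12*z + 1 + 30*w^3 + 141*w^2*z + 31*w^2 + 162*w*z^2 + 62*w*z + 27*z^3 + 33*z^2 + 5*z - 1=30*w^3 + 23*w^2 + 3*w + 27*z^3 + z^2*(162*w + 84) + z*(141*w^2 + 97*w + 9)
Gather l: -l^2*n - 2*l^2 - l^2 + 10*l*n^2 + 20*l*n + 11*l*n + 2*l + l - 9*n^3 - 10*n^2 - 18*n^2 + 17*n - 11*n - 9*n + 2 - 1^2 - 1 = l^2*(-n - 3) + l*(10*n^2 + 31*n + 3) - 9*n^3 - 28*n^2 - 3*n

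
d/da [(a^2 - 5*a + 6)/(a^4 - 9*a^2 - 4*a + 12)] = (-2*a^2 + 7*a - 2)/(a^5 + 4*a^4 + a^3 - 10*a^2 - 4*a + 8)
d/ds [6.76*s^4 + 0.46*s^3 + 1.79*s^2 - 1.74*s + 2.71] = 27.04*s^3 + 1.38*s^2 + 3.58*s - 1.74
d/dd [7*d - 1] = 7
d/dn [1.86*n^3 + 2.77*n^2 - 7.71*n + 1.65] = 5.58*n^2 + 5.54*n - 7.71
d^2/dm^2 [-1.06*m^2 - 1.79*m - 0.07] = -2.12000000000000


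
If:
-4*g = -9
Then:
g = 9/4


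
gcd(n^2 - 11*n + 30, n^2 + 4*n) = 1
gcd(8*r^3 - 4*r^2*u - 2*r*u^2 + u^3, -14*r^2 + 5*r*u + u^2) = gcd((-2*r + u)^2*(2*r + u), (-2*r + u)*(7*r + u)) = 2*r - u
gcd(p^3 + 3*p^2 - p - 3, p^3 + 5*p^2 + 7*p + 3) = p^2 + 4*p + 3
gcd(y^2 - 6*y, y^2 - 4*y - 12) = y - 6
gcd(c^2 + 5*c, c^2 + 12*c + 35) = c + 5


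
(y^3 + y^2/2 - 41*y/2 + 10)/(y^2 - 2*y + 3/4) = 2*(y^2 + y - 20)/(2*y - 3)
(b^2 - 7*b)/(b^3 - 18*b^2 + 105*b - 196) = b/(b^2 - 11*b + 28)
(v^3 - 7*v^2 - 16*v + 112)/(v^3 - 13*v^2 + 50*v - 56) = (v + 4)/(v - 2)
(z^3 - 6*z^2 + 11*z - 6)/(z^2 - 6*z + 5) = (z^2 - 5*z + 6)/(z - 5)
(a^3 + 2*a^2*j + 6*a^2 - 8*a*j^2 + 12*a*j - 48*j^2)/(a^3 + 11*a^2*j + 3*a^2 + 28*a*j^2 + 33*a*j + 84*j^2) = (a^2 - 2*a*j + 6*a - 12*j)/(a^2 + 7*a*j + 3*a + 21*j)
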